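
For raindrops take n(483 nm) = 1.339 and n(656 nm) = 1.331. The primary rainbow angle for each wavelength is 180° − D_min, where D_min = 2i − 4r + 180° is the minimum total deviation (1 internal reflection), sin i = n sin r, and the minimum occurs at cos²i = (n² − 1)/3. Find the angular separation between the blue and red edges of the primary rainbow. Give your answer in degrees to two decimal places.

At 483 nm (n = 1.339): cos²i = 0.26431 → i = 59.062°, r = 39.834°, D_min = 138.786°, rainbow angle = 41.214°.
At 656 nm (n = 1.331): cos²i = 0.25719 → i = 59.527°, r = 40.356°, D_min = 137.630°, rainbow angle = 42.370°.
Angular width = |41.214° − 42.370°| = 1.156°.

1.16°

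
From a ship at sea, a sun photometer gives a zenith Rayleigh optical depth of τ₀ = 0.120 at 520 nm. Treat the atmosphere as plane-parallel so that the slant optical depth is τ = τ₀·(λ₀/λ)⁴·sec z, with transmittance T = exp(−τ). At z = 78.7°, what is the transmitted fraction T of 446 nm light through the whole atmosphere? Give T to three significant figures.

sec 78.7° = 5.1034.
τ = 0.120 × (520/446)⁴ × 5.1034 = 0.120 × 1.8479 × 5.1034 = 1.1317.
T = exp(−1.1317) = 0.3225.

0.322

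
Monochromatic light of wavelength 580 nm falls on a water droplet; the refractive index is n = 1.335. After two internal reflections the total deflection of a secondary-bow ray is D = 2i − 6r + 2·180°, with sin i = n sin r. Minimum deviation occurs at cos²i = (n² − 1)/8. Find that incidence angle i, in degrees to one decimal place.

cos²i = (1.335² − 1)/8 = (1.78222 − 1)/8 = 0.09778.
cos i = 0.31269, so i = 71.778°.

71.8°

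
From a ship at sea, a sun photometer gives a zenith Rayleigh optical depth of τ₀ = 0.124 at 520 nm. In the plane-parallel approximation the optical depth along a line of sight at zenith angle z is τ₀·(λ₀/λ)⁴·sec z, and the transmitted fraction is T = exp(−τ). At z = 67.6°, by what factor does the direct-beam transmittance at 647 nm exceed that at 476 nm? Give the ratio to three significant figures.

Airmass: sec 67.6° = 2.6242.
τ(647 nm) = 0.124 × (520/647)⁴ × 2.6242 = 0.124 × 0.4172 × 2.6242 = 0.1358.
τ(476 nm) = 0.124 × (520/476)⁴ × 2.6242 = 0.124 × 1.4242 × 2.6242 = 0.4634.
T(647)/T(476) = exp(τ_B − τ_A) = exp(0.3277) = 1.3877.

1.39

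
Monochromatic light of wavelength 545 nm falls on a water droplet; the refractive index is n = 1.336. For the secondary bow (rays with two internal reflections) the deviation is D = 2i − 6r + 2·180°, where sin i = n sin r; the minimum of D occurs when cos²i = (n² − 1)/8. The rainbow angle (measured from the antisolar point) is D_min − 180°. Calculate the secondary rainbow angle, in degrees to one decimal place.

51.7°

cos²i = (1.78490 − 1)/8 = 0.09811; i = arccos(0.31323) = 71.746°.
sin r = sin 71.746°/1.336 = 0.71084; r = 45.303°.
D_min = 2·71.746° − 6·45.303° + 360° = 231.674°.
Rainbow angle = D_min − 180° = 51.674°.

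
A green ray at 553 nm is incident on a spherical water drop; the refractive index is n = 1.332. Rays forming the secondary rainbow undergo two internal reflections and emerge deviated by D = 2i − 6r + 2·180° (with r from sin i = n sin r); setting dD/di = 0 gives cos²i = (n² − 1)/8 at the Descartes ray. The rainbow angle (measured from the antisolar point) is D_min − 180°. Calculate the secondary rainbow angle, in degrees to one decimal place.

cos²i = (1.77422 − 1)/8 = 0.09678; i = arccos(0.31109) = 71.875°.
sin r = sin 71.875°/1.332 = 0.71350; r = 45.520°.
D_min = 2·71.875° − 6·45.520° + 360° = 230.628°.
Rainbow angle = D_min − 180° = 50.628°.

50.6°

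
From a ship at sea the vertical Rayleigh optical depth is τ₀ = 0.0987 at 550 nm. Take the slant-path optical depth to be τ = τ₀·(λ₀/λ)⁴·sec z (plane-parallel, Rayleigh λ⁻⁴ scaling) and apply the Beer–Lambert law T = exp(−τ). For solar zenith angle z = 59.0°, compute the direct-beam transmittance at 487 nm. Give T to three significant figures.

0.732

sec 59.0° = 1.9416.
τ = 0.0987 × (550/487)⁴ × 1.9416 = 0.0987 × 1.6268 × 1.9416 = 0.3118.
T = exp(−0.3118) = 0.7322.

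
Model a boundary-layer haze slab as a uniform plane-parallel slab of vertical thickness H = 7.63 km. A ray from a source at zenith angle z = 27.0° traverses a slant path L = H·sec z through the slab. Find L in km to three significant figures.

8.56 km

sec z = 1/cos 27.0° = 1.1223.
L = 7.63 × 1.1223 = 8.563 km.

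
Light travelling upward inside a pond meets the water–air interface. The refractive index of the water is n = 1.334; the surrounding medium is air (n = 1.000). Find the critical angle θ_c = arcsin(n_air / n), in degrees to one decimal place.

sin θ_c = n_air / n = 1.000 / 1.334 = 0.7496.
θ_c = arcsin(0.7496) = 48.56°.

48.6°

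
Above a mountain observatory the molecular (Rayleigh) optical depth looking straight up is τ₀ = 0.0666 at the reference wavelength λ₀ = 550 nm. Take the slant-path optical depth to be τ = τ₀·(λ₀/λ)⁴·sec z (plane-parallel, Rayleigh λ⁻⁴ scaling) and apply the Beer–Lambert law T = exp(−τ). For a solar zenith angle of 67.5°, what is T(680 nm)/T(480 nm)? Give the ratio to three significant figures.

Airmass: sec 67.5° = 2.6131.
τ(680 nm) = 0.0666 × (550/680)⁴ × 2.6131 = 0.0666 × 0.4280 × 2.6131 = 0.0745.
τ(480 nm) = 0.0666 × (550/480)⁴ × 2.6131 = 0.0666 × 1.7238 × 2.6131 = 0.3000.
T(680)/T(480) = exp(τ_B − τ_A) = exp(0.2255) = 1.2530.

1.25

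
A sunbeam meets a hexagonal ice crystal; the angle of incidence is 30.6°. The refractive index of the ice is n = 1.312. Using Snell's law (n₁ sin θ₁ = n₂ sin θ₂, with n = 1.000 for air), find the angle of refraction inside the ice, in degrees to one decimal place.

Snell: sin θ_r = sin θ_i / n = sin 30.6° / 1.312 = 0.5090 / 1.312 = 0.3880.
θ_r = arcsin(0.3880) = 22.83°.

22.8°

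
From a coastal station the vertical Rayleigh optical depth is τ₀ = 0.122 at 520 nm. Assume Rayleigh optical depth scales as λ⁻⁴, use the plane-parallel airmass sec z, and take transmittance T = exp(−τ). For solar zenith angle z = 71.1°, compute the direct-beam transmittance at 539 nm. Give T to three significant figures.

0.722

sec 71.1° = 3.0872.
τ = 0.122 × (520/539)⁴ × 3.0872 = 0.122 × 0.8663 × 3.0872 = 0.3263.
T = exp(−0.3263) = 0.7216.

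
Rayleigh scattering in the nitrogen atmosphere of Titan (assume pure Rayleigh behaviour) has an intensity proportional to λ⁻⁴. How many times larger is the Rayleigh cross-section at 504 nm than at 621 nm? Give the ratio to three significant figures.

Rayleigh scattering ∝ λ⁻⁴, so the ratio of coefficients is the inverse fourth power of the wavelength ratio.
σ(504)/σ(621) = (621/504)⁴ = (1.2321)⁴ = 2.305.

2.30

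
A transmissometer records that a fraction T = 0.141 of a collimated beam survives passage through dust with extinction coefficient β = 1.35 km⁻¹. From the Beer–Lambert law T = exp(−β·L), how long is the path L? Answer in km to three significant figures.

1.45 km

Beer–Lambert: T = exp(−βL) ⇒ L = −ln(T)/β = −ln(0.141)/1.35 = 1.9590/1.35 = 1.451 km.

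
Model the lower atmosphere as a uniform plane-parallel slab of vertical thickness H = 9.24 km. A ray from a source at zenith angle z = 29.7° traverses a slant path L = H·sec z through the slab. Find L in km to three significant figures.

sec z = 1/cos 29.7° = 1.1512.
L = 9.24 × 1.1512 = 10.637 km.

10.6 km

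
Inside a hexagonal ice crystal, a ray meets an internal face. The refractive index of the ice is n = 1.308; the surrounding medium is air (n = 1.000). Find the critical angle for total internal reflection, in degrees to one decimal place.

sin θ_c = n_air / n = 1.000 / 1.308 = 0.7645.
θ_c = arcsin(0.7645) = 49.86°.

49.9°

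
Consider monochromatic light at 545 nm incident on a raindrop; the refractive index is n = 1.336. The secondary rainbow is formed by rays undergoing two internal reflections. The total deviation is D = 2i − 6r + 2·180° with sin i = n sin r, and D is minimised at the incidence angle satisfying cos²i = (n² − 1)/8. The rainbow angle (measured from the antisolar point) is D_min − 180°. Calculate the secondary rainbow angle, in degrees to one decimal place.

cos²i = (1.78490 − 1)/8 = 0.09811; i = arccos(0.31323) = 71.746°.
sin r = sin 71.746°/1.336 = 0.71084; r = 45.303°.
D_min = 2·71.746° − 6·45.303° + 360° = 231.674°.
Rainbow angle = D_min − 180° = 51.674°.

51.7°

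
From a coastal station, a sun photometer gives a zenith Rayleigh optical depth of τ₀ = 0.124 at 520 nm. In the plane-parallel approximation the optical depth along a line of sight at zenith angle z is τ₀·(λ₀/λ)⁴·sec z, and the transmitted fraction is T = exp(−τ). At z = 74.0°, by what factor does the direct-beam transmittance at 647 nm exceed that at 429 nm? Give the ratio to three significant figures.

2.19

Airmass: sec 74.0° = 3.6280.
τ(647 nm) = 0.124 × (520/647)⁴ × 3.6280 = 0.124 × 0.4172 × 3.6280 = 0.1877.
τ(429 nm) = 0.124 × (520/429)⁴ × 3.6280 = 0.124 × 2.1587 × 3.6280 = 0.9711.
T(647)/T(429) = exp(τ_B − τ_A) = exp(0.7834) = 2.1889.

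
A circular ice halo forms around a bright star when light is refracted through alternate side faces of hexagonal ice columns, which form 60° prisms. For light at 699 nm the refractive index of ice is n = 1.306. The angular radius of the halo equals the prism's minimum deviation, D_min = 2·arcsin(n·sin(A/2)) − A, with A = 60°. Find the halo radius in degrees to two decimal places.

21.54°

n·sin(A/2) = 1.306 × sin 30° = 1.306 × 0.5000 = 0.6530.
D_min = 2·arcsin(0.6530) − 60° = 2 × 40.768° − 60° = 21.536°.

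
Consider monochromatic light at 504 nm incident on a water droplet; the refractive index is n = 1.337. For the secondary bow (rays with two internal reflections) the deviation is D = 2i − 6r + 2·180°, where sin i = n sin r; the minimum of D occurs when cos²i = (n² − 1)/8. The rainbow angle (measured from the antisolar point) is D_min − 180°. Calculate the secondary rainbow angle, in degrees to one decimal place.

cos²i = (1.78757 − 1)/8 = 0.09845; i = arccos(0.31376) = 71.714°.
sin r = sin 71.714°/1.337 = 0.71017; r = 45.249°.
D_min = 2·71.714° − 6·45.249° + 360° = 231.934°.
Rainbow angle = D_min − 180° = 51.934°.

51.9°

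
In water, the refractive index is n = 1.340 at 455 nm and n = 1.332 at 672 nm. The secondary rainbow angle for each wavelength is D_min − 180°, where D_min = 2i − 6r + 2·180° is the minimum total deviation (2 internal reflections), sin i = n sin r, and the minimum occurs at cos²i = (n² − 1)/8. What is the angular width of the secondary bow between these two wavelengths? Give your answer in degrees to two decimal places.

At 455 nm (n = 1.340): cos²i = 0.09945 → i = 71.618°, r = 45.088°, D_min = 232.709°, rainbow angle = 52.709°.
At 672 nm (n = 1.332): cos²i = 0.09678 → i = 71.875°, r = 45.520°, D_min = 230.628°, rainbow angle = 50.628°.
Angular width = |52.709° − 50.628°| = 2.080°.

2.08°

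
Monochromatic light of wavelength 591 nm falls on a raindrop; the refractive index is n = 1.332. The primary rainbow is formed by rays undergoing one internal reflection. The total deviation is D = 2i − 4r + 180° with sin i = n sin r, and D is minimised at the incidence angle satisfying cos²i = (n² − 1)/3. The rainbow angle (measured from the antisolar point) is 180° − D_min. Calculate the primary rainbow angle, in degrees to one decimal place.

42.2°

cos²i = (1.77422 − 1)/3 = 0.25807; i = arccos(0.50801) = 59.469°.
sin r = sin 59.469°/1.332 = 0.64666; r = 40.290°.
D_min = 2·59.469° − 4·40.290° + 180° = 137.776°.
Rainbow angle = 180° − D_min = 42.224°.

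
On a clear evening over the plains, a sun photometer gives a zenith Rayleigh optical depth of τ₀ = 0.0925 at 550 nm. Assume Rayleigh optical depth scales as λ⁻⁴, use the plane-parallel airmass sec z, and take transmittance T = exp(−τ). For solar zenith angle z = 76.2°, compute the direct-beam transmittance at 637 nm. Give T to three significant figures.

0.806

sec 76.2° = 4.1923.
τ = 0.0925 × (550/637)⁴ × 4.1923 = 0.0925 × 0.5558 × 4.1923 = 0.2155.
T = exp(−0.2155) = 0.8061.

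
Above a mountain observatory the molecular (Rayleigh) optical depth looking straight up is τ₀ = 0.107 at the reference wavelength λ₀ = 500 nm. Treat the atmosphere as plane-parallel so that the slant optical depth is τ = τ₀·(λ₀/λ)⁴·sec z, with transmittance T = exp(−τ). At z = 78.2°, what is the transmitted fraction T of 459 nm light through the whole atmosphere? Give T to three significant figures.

sec 78.2° = 4.8901.
τ = 0.107 × (500/459)⁴ × 4.8901 = 0.107 × 1.4081 × 4.8901 = 0.7368.
T = exp(−0.7368) = 0.4787.

0.479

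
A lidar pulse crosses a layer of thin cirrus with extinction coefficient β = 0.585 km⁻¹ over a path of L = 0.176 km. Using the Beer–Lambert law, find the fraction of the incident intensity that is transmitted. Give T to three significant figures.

τ = β·L = 0.585 × 0.176 = 0.1030.
T = exp(−0.1030) = 0.9022.

0.902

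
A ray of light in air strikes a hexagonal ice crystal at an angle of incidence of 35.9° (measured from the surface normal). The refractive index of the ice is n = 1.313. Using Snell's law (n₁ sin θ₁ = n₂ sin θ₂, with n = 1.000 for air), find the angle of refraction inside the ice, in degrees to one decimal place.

26.5°

Snell: sin θ_r = sin θ_i / n = sin 35.9° / 1.313 = 0.5864 / 1.313 = 0.4466.
θ_r = arcsin(0.4466) = 26.53°.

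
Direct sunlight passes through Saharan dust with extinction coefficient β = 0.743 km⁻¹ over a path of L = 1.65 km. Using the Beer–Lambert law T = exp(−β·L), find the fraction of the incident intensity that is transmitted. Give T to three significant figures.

0.293

τ = β·L = 0.743 × 1.65 = 1.2259.
T = exp(−1.2259) = 0.2935.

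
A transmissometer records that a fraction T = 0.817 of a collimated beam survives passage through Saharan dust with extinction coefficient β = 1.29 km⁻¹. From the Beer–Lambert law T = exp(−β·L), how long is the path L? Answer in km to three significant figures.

Beer–Lambert: T = exp(−βL) ⇒ L = −ln(T)/β = −ln(0.817)/1.29 = 0.2021/1.29 = 0.1567 km.

0.157 km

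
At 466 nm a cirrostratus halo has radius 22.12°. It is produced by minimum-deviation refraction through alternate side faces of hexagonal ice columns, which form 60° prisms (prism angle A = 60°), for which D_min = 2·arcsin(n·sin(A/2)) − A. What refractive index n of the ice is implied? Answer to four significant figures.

1.314

Rearranging: n = sin((D_min + A)/2) / sin(A/2).
(D_min + A)/2 = (22.12° + 60°)/2 = 41.060°.
n = sin 41.060° / sin 30° = 0.6568 / 0.5000 = 1.3137.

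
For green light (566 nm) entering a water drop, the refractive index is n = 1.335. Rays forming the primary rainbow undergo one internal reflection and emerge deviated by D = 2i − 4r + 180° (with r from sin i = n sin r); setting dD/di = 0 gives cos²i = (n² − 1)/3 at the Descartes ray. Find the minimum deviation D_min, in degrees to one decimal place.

138.2°

cos²i = (1.78222 − 1)/3 = 0.26074; i = arccos(0.51063) = 59.294°.
sin r = sin 59.294°/1.335 = 0.64405; r = 40.094°.
D_min = 2·59.294° − 4·40.094° + 180° = 138.212°.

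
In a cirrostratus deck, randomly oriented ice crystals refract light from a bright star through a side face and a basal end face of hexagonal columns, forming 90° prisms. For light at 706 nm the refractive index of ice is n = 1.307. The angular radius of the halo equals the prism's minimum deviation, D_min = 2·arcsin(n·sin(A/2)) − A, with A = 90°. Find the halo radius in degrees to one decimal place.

n·sin(A/2) = 1.307 × sin 45° = 1.307 × 0.7071 = 0.9242.
D_min = 2·arcsin(0.9242) − 90° = 2 × 67.546° − 90° = 45.093°.

45.1°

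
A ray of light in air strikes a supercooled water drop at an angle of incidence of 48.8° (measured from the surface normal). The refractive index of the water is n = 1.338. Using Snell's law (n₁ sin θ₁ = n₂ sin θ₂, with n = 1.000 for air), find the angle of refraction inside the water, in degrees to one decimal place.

Snell: sin θ_r = sin θ_i / n = sin 48.8° / 1.338 = 0.7524 / 1.338 = 0.5623.
θ_r = arcsin(0.5623) = 34.22°.

34.2°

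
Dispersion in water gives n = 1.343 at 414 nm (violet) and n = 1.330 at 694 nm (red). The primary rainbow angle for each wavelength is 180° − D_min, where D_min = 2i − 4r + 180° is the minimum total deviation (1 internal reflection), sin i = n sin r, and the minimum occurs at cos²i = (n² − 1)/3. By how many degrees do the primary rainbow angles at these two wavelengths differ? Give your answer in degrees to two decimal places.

At 414 nm (n = 1.343): cos²i = 0.26788 → i = 58.830°, r = 39.577°, D_min = 139.354°, rainbow angle = 40.646°.
At 694 nm (n = 1.330): cos²i = 0.25630 → i = 59.585°, r = 40.422°, D_min = 137.484°, rainbow angle = 42.516°.
Angular width = |40.646° − 42.516°| = 1.871°.

1.87°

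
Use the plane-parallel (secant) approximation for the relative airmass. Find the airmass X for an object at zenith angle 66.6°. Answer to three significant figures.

X = sec z = 1/cos 66.6° = 1/0.3971 = 2.5180.

2.52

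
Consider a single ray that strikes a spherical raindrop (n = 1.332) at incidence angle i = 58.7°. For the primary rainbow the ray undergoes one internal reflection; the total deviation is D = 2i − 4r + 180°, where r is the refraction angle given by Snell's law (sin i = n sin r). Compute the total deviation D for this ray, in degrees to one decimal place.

137.8°

sin r = sin 58.7° / 1.332 = 0.8545/1.332 = 0.6415; r = 39.90°.
D = 2·58.7° − 4·39.90° + 180° = 117.40° − 159.61° + 180° = 137.79°.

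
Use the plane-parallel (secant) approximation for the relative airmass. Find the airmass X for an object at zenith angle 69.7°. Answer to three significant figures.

2.88

X = sec z = 1/cos 69.7° = 1/0.3469 = 2.8824.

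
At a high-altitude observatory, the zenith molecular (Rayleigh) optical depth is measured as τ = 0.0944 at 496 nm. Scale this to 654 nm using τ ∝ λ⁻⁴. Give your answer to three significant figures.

0.0312

τ(654 nm) = τ(496 nm) × (496/654)⁴ = 0.0944 × (0.7584)⁴ = 0.0944 × 0.3308 = 0.0312.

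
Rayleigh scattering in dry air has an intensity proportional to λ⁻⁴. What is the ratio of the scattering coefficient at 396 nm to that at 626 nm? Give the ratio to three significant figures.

Rayleigh scattering ∝ λ⁻⁴, so the ratio of coefficients is the inverse fourth power of the wavelength ratio.
σ(396)/σ(626) = (626/396)⁴ = (1.5808)⁴ = 6.245.

6.24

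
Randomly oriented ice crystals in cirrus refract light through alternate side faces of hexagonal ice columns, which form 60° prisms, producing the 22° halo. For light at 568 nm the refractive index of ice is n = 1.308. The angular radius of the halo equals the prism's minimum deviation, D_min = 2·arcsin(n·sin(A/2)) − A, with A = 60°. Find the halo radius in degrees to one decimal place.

n·sin(A/2) = 1.308 × sin 30° = 1.308 × 0.5000 = 0.6540.
D_min = 2·arcsin(0.6540) − 60° = 2 × 40.844° − 60° = 21.688°.

21.7°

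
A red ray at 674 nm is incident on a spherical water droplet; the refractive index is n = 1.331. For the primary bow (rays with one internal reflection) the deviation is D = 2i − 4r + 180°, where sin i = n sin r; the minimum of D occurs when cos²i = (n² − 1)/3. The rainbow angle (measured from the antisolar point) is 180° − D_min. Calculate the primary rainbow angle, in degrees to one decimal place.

cos²i = (1.77156 − 1)/3 = 0.25719; i = arccos(0.50714) = 59.527°.
sin r = sin 59.527°/1.331 = 0.64753; r = 40.356°.
D_min = 2·59.527° − 4·40.356° + 180° = 137.630°.
Rainbow angle = 180° − D_min = 42.370°.

42.4°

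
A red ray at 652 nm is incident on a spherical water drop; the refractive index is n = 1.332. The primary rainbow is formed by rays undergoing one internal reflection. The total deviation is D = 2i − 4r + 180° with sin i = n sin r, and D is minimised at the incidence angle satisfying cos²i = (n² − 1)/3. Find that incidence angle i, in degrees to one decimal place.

59.5°

cos²i = (1.332² − 1)/3 = (1.77422 − 1)/3 = 0.25807.
cos i = 0.50801, so i = 59.469°.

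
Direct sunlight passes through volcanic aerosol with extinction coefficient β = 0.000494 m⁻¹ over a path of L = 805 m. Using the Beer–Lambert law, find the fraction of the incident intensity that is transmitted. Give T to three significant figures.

0.672

τ = β·L = 0.000494 × 805 = 0.3977.
T = exp(−0.3977) = 0.6719.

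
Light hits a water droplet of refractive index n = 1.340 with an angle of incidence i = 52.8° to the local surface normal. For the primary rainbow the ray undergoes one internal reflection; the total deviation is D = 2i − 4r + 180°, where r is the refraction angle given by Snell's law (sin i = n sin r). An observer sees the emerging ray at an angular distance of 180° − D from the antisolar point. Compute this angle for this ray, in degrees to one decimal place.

40.3°

sin r = sin 52.8° / 1.340 = 0.7965/1.340 = 0.5944; r = 36.47°.
D = 2·52.8° − 4·36.47° + 180° = 105.60° − 145.89° + 180° = 139.71°.
Angle from antisolar point = 180° − D = 40.29°.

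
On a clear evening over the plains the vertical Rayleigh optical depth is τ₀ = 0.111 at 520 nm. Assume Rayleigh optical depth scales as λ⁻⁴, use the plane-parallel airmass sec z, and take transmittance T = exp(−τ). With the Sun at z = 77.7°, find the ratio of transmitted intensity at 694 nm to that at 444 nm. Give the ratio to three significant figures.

Airmass: sec 77.7° = 4.6942.
τ(694 nm) = 0.111 × (520/694)⁴ × 4.6942 = 0.111 × 0.3152 × 4.6942 = 0.1642.
τ(444 nm) = 0.111 × (520/444)⁴ × 4.6942 = 0.111 × 1.8814 × 4.6942 = 0.9803.
T(694)/T(444) = exp(τ_B − τ_A) = exp(0.8161) = 2.2616.

2.26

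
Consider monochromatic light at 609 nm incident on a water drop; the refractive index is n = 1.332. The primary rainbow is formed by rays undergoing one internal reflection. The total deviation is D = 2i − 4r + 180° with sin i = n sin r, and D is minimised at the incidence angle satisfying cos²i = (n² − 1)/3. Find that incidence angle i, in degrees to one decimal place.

59.5°

cos²i = (1.332² − 1)/3 = (1.77422 − 1)/3 = 0.25807.
cos i = 0.50801, so i = 59.469°.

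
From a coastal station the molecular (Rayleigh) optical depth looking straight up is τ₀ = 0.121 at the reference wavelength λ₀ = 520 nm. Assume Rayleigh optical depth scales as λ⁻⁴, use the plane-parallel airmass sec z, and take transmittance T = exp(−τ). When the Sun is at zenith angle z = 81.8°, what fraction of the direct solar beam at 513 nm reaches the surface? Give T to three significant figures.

0.408

sec 81.8° = 7.0112.
τ = 0.121 × (520/513)⁴ × 7.0112 = 0.121 × 1.0557 × 7.0112 = 0.8956.
T = exp(−0.8956) = 0.4084.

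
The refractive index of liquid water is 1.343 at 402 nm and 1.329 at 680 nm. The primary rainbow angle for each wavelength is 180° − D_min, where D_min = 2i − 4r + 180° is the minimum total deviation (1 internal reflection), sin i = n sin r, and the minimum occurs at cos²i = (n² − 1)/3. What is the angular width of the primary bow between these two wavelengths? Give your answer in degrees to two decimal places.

At 402 nm (n = 1.343): cos²i = 0.26788 → i = 58.830°, r = 39.577°, D_min = 139.354°, rainbow angle = 40.646°.
At 680 nm (n = 1.329): cos²i = 0.25541 → i = 59.643°, r = 40.487°, D_min = 137.337°, rainbow angle = 42.663°.
Angular width = |40.646° − 42.663°| = 2.017°.

2.02°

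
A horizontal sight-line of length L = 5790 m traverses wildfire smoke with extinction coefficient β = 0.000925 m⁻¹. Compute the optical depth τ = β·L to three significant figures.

5.36

τ = β·L = 0.000925 × 5790 = 5.3558.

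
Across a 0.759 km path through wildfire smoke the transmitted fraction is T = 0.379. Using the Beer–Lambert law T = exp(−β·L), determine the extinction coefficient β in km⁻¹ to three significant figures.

1.28 km⁻¹

Beer–Lambert: T = exp(−βL) ⇒ β = −ln(T)/L = −ln(0.379)/0.759 = 0.9702/0.759 = 1.278 km⁻¹.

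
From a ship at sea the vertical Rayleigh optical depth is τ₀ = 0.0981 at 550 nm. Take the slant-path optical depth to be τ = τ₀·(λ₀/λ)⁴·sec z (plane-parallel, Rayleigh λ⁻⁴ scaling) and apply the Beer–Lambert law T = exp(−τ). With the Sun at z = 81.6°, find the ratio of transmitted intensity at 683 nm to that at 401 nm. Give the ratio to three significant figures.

Airmass: sec 81.6° = 6.8454.
τ(683 nm) = 0.0981 × (550/683)⁴ × 6.8454 = 0.0981 × 0.4205 × 6.8454 = 0.2824.
τ(401 nm) = 0.0981 × (550/401)⁴ × 6.8454 = 0.0981 × 3.5389 × 6.8454 = 2.3765.
T(683)/T(401) = exp(τ_B − τ_A) = exp(2.0941) = 8.1185.

8.12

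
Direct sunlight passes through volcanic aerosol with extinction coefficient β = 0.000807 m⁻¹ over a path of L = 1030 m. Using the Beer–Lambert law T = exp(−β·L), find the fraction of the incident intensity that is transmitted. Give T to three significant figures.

0.436

τ = β·L = 0.000807 × 1030 = 0.8312.
T = exp(−0.8312) = 0.4355.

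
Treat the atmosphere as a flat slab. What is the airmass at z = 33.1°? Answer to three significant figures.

1.19

X = sec z = 1/cos 33.1° = 1/0.8377 = 1.1937.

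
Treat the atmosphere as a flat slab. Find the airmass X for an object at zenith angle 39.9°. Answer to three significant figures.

1.30

X = sec z = 1/cos 39.9° = 1/0.7672 = 1.3035.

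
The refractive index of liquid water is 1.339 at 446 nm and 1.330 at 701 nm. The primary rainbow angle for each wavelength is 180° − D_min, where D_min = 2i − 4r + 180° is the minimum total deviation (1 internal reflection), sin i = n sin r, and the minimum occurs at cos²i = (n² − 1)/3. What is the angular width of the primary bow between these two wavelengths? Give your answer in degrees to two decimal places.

At 446 nm (n = 1.339): cos²i = 0.26431 → i = 59.062°, r = 39.834°, D_min = 138.786°, rainbow angle = 41.214°.
At 701 nm (n = 1.330): cos²i = 0.25630 → i = 59.585°, r = 40.422°, D_min = 137.484°, rainbow angle = 42.516°.
Angular width = |41.214° − 42.516°| = 1.303°.

1.30°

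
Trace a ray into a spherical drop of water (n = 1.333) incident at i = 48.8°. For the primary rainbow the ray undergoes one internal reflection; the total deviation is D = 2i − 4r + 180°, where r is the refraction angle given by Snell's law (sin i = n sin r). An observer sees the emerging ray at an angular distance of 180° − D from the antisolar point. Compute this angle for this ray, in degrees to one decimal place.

sin r = sin 48.8° / 1.333 = 0.7524/1.333 = 0.5645; r = 34.36°.
D = 2·48.8° − 4·34.36° + 180° = 97.60° − 137.46° + 180° = 140.14°.
Angle from antisolar point = 180° − D = 39.86°.

39.9°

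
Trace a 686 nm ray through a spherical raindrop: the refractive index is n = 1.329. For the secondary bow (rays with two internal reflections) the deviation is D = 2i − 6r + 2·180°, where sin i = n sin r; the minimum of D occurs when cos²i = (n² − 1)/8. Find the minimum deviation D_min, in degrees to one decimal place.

229.8°

cos²i = (1.76624 − 1)/8 = 0.09578; i = arccos(0.30948) = 71.972°.
sin r = sin 71.972°/1.329 = 0.71550; r = 45.685°.
D_min = 2·71.972° − 6·45.685° + 360° = 229.837°.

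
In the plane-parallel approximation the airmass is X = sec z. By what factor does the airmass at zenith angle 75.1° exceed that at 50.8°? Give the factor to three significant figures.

X(75.1°)/X(50.8°) = sec 75.1° / sec 50.8° = cos 50.8° / cos 75.1° = 0.6320/0.2571 = 2.4580.

2.46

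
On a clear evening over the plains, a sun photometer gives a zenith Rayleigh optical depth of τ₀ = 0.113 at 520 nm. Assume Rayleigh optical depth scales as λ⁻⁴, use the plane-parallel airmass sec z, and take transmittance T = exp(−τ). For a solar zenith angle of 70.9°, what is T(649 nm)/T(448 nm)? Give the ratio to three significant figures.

1.62

Airmass: sec 70.9° = 3.0561.
τ(649 nm) = 0.113 × (520/649)⁴ × 3.0561 = 0.113 × 0.4121 × 3.0561 = 0.1423.
τ(448 nm) = 0.113 × (520/448)⁴ × 3.0561 = 0.113 × 1.8151 × 3.0561 = 0.6268.
T(649)/T(448) = exp(τ_B − τ_A) = exp(0.4845) = 1.6234.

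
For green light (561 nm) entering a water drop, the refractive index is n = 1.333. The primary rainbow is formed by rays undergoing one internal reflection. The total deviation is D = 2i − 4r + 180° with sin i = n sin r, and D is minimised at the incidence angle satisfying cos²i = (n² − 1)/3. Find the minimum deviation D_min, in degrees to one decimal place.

cos²i = (1.77689 − 1)/3 = 0.25896; i = arccos(0.50888) = 59.410°.
sin r = sin 59.410°/1.333 = 0.64579; r = 40.225°.
D_min = 2·59.410° − 4·40.225° + 180° = 137.922°.

137.9°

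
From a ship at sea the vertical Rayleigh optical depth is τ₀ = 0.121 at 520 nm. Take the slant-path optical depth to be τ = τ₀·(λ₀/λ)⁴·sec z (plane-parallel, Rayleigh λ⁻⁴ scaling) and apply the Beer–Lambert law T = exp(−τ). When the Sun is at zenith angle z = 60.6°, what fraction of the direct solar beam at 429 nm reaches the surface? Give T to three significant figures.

0.587

sec 60.6° = 2.0371.
τ = 0.121 × (520/429)⁴ × 2.0371 = 0.121 × 2.1587 × 2.0371 = 0.5321.
T = exp(−0.5321) = 0.5874.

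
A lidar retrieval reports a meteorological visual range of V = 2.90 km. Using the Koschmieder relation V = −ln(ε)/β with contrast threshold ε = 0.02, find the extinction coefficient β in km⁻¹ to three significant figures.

1.35 km⁻¹

β = −ln(0.02) / V = 3.912 / 2.90 = 1.3490 km⁻¹.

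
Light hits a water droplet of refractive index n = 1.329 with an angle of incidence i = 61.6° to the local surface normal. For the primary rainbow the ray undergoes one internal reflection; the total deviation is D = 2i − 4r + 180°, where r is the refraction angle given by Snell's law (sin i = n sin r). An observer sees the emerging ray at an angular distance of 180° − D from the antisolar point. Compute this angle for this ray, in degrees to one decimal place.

42.6°

sin r = sin 61.6° / 1.329 = 0.8796/1.329 = 0.6619; r = 41.44°.
D = 2·61.6° − 4·41.44° + 180° = 123.20° − 165.78° + 180° = 137.42°.
Angle from antisolar point = 180° − D = 42.58°.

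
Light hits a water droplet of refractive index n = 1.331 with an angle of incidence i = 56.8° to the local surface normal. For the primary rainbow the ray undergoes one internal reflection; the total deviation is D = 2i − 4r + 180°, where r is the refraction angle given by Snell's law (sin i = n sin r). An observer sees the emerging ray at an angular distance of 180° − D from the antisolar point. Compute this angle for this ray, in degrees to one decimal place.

sin r = sin 56.8° / 1.331 = 0.8368/1.331 = 0.6287; r = 38.95°.
D = 2·56.8° − 4·38.95° + 180° = 113.60° − 155.81° + 180° = 137.79°.
Angle from antisolar point = 180° − D = 42.21°.

42.2°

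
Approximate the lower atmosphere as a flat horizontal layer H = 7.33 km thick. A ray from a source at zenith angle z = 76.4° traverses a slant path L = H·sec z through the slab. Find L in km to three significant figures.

31.2 km

sec z = 1/cos 76.4° = 4.2527.
L = 7.33 × 4.2527 = 31.173 km.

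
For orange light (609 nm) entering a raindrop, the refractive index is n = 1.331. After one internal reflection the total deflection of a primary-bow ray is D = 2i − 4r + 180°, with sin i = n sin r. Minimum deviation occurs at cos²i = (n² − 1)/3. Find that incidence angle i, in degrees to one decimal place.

59.5°

cos²i = (1.331² − 1)/3 = (1.77156 − 1)/3 = 0.25719.
cos i = 0.50714, so i = 59.527°.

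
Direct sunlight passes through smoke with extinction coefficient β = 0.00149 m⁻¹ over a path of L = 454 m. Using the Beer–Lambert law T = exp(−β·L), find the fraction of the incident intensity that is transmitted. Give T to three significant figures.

τ = β·L = 0.00149 × 454 = 0.6765.
T = exp(−0.6765) = 0.5084.

0.508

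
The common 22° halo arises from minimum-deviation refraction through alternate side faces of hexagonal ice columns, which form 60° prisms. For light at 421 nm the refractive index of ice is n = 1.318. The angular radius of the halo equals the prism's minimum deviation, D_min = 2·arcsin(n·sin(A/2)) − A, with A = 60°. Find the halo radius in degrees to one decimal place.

n·sin(A/2) = 1.318 × sin 30° = 1.318 × 0.5000 = 0.6590.
D_min = 2·arcsin(0.6590) − 60° = 2 × 41.224° − 60° = 22.447°.

22.4°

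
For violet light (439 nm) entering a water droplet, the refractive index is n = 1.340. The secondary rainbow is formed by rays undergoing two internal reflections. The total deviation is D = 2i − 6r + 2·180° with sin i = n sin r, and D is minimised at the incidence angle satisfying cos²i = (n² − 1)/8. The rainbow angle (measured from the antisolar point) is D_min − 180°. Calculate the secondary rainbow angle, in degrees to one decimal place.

cos²i = (1.79560 − 1)/8 = 0.09945; i = arccos(0.31536) = 71.618°.
sin r = sin 71.618°/1.340 = 0.70819; r = 45.088°.
D_min = 2·71.618° − 6·45.088° + 360° = 232.709°.
Rainbow angle = D_min − 180° = 52.709°.

52.7°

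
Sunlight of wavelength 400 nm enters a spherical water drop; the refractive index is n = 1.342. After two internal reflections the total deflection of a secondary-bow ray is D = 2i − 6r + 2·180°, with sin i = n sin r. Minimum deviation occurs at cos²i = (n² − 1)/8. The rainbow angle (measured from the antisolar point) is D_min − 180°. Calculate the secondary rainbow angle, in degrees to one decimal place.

53.2°

cos²i = (1.80096 − 1)/8 = 0.10012; i = arccos(0.31642) = 71.554°.
sin r = sin 71.554°/1.342 = 0.70687; r = 44.981°.
D_min = 2·71.554° − 6·44.981° + 360° = 233.222°.
Rainbow angle = D_min − 180° = 53.222°.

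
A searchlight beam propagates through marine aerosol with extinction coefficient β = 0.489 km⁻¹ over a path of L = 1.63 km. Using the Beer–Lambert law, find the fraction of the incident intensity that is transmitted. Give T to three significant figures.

0.451

τ = β·L = 0.489 × 1.63 = 0.7971.
T = exp(−0.7971) = 0.4506.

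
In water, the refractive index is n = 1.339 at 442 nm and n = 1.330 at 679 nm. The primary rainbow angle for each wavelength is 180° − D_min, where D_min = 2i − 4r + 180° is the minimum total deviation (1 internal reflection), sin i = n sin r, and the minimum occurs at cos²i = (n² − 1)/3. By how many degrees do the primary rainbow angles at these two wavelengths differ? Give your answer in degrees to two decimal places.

1.30°

At 442 nm (n = 1.339): cos²i = 0.26431 → i = 59.062°, r = 39.834°, D_min = 138.786°, rainbow angle = 41.214°.
At 679 nm (n = 1.330): cos²i = 0.25630 → i = 59.585°, r = 40.422°, D_min = 137.484°, rainbow angle = 42.516°.
Angular width = |41.214° − 42.516°| = 1.303°.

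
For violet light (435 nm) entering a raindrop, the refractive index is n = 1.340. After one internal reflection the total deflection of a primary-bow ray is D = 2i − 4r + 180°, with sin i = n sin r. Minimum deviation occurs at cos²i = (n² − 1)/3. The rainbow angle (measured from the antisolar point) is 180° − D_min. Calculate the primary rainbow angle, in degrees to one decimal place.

cos²i = (1.79560 − 1)/3 = 0.26520; i = arccos(0.51498) = 59.004°.
sin r = sin 59.004°/1.340 = 0.63971; r = 39.770°.
D_min = 2·59.004° − 4·39.770° + 180° = 138.929°.
Rainbow angle = 180° − D_min = 41.071°.

41.1°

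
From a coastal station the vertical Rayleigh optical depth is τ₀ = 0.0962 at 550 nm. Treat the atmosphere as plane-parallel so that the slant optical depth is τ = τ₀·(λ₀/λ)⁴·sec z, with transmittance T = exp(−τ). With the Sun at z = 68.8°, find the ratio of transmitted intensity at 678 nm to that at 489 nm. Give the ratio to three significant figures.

Airmass: sec 68.8° = 2.7653.
τ(678 nm) = 0.0962 × (550/678)⁴ × 2.7653 = 0.0962 × 0.4330 × 2.7653 = 0.1152.
τ(489 nm) = 0.0962 × (550/489)⁴ × 2.7653 = 0.0962 × 1.6004 × 2.7653 = 0.4257.
T(678)/T(489) = exp(τ_B − τ_A) = exp(0.3105) = 1.3641.

1.36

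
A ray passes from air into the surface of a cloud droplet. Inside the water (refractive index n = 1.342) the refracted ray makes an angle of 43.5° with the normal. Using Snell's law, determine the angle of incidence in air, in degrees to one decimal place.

67.5°

Snell: sin θ_i = n · sin θ_r = 1.342 × sin 43.5° = 1.342 × 0.6884 = 0.9238.
θ_i = arcsin(0.9238) = 67.48°.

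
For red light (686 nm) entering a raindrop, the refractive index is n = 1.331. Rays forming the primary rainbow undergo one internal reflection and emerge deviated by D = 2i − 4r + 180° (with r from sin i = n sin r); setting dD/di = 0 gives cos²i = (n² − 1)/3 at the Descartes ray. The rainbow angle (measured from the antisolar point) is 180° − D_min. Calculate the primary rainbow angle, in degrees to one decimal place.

42.4°

cos²i = (1.77156 − 1)/3 = 0.25719; i = arccos(0.50714) = 59.527°.
sin r = sin 59.527°/1.331 = 0.64753; r = 40.356°.
D_min = 2·59.527° − 4·40.356° + 180° = 137.630°.
Rainbow angle = 180° − D_min = 42.370°.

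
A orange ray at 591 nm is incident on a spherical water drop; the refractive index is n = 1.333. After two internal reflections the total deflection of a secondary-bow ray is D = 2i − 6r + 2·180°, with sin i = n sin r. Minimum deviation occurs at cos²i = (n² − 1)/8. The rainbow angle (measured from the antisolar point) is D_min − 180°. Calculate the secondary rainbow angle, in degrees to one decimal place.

50.9°

cos²i = (1.77689 − 1)/8 = 0.09711; i = arccos(0.31163) = 71.843°.
sin r = sin 71.843°/1.333 = 0.71283; r = 45.466°.
D_min = 2·71.843° − 6·45.466° + 360° = 230.891°.
Rainbow angle = D_min − 180° = 50.891°.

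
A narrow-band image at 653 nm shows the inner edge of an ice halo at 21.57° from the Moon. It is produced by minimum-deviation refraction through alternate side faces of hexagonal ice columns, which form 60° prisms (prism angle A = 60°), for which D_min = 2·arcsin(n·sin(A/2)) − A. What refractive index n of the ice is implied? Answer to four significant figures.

1.306

Rearranging: n = sin((D_min + A)/2) / sin(A/2).
(D_min + A)/2 = (21.57° + 60°)/2 = 40.785°.
n = sin 40.785° / sin 30° = 0.6532 / 0.5000 = 1.3064.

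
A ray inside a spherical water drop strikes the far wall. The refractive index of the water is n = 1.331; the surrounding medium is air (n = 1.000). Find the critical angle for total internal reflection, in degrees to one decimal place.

48.7°

sin θ_c = n_air / n = 1.000 / 1.331 = 0.7513.
θ_c = arcsin(0.7513) = 48.70°.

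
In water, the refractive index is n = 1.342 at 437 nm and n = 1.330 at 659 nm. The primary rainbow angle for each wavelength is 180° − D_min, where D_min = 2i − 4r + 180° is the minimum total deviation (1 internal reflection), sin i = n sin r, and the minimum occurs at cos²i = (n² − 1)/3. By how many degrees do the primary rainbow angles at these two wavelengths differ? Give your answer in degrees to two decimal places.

At 437 nm (n = 1.342): cos²i = 0.26699 → i = 58.888°, r = 39.641°, D_min = 139.213°, rainbow angle = 40.787°.
At 659 nm (n = 1.330): cos²i = 0.25630 → i = 59.585°, r = 40.422°, D_min = 137.484°, rainbow angle = 42.516°.
Angular width = |40.787° − 42.516°| = 1.729°.

1.73°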